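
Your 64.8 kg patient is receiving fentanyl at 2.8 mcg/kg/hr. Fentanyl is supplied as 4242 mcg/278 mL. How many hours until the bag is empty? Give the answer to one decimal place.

23.4 hours

Dose = 2.8 mcg/kg/hr × 64.8 kg = 181.44 mcg/hr
Concentration = 4242 mcg ÷ 278 mL = 15.25899 mcg/mL
Rate = 181.44 mcg/hr ÷ 15.25899 mcg/mL = 11.89069 mL/hr
Duration = 278 mL ÷ 11.89069 mL/hr = 23.37963 hr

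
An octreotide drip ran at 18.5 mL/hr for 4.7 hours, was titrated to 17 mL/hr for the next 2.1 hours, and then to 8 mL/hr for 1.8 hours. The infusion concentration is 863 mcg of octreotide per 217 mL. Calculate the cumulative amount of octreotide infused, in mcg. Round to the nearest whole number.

545 mcg

Concentration = 863 mcg ÷ 217 mL = 3.976959 mcg/mL
Stage 1: 18.5 mL/hr × 4.7 hr = 86.95 mL → 86.95 mL × 3.976959 mcg/mL = 345.7965 mcg
Stage 2: 17 mL/hr × 2.1 hr = 35.7 mL → 35.7 mL × 3.976959 mcg/mL = 141.9774 mcg
Stage 3: 8 mL/hr × 1.8 hr = 14.4 mL → 14.4 mL × 3.976959 mcg/mL = 57.2682 mcg
Total = 345.7965 + 141.9774 + 57.2682 = 545.0422 mcg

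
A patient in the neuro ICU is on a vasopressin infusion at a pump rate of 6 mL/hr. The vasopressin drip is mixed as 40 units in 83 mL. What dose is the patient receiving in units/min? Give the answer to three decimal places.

Concentration = 40 units ÷ 83 mL = 0.4819277 units/mL
Drug rate = 6 mL/hr × 0.4819277 units/mL = 2.891566 units/hr
2.891566 units/hr ÷ 60 min/hr = 0.04819277 units/min

0.048 units/min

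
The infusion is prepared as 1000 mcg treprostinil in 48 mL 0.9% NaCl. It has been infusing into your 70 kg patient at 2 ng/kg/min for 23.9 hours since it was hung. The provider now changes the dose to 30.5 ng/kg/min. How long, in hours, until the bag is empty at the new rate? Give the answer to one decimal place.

Initial rate:
Dose = 2 ng/kg/min × 70 kg = 140 ng/min
140 ng/min × 60 min/hr = 8400 ng/hr
Concentration = 1000 mcg ÷ 48 mL = 20.83333 mcg/mL = 20833.33 ng/mL
Rate = 8400 ng/hr ÷ 20833.33 ng/mL = 0.4032 mL/hr
Volume infused so far = 0.4032 mL/hr × 23.9 hr = 9.63648 mL
Volume remaining = 48 − 9.63648 = 38.36352 mL
New rate:
Dose = 30.5 ng/kg/min × 70 kg = 2135 ng/min
2135 ng/min × 60 min/hr = 128100 ng/hr
Rate = 128100 ng/hr ÷ 20833.33 ng/mL = 6.1488 mL/hr
Time remaining = 38.36352 mL ÷ 6.1488 mL/hr = 6.239188 hr

6.2 hours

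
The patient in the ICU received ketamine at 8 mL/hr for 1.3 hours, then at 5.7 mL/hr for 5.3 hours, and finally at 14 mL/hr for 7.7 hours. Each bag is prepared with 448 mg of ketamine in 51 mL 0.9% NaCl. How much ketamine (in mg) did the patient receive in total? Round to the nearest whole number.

Concentration = 448 mg ÷ 51 mL = 8.784314 mg/mL
Stage 1: 8 mL/hr × 1.3 hr = 10.4 mL → 10.4 mL × 8.784314 mg/mL = 91.35686 mg
Stage 2: 5.7 mL/hr × 5.3 hr = 30.21 mL → 30.21 mL × 8.784314 mg/mL = 265.3741 mg
Stage 3: 14 mL/hr × 7.7 hr = 107.8 mL → 107.8 mL × 8.784314 mg/mL = 946.949 mg
Total = 91.35686 + 265.3741 + 946.949 = 1303.68 mg

1304 mg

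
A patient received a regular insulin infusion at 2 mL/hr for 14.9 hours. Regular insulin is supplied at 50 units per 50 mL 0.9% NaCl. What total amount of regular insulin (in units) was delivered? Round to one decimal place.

Concentration = 50 units ÷ 50 mL = 1 units/mL
Drug rate = 2 mL/hr × 1 units/mL = 2 units/hr
Total = 2 units/hr × 14.9 hr = 29.8 units

29.8 units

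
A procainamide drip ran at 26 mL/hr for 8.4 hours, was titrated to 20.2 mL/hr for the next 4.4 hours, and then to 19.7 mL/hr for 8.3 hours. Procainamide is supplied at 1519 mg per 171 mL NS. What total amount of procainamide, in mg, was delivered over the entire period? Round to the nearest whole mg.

Concentration = 1519 mg ÷ 171 mL = 8.883041 mg/mL
Stage 1: 26 mL/hr × 8.4 hr = 218.4 mL → 218.4 mL × 8.883041 mg/mL = 1940.056 mg
Stage 2: 20.2 mL/hr × 4.4 hr = 88.88 mL → 88.88 mL × 8.883041 mg/mL = 789.5247 mg
Stage 3: 19.7 mL/hr × 8.3 hr = 163.51 mL → 163.51 mL × 8.883041 mg/mL = 1452.466 mg
Total = 1940.056 + 789.5247 + 1452.466 = 4182.047 mg

4182 mg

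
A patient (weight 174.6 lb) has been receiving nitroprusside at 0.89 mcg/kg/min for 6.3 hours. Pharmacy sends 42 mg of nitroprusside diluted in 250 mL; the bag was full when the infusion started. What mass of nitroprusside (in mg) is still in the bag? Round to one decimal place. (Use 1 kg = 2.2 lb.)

Weight = 174.6 lb ÷ 2.2 lb/kg = 79.36364 kg
Dose = 0.89 mcg/kg/min × 79.36364 kg = 70.63364 mcg/min
70.63364 mcg/min × 60 min/hr = 4238.018 mcg/hr
Concentration = 42 mg ÷ 250 mL = 0.168 mg/mL = 168 mcg/mL
Rate = 4238.018 mcg/hr ÷ 168 mcg/mL = 25.2263 mL/hr
Volume infused = 25.2263 mL/hr × 6.3 hr = 158.9257 mL
Volume remaining = 250 − 158.9257 = 91.07432 mL
Drug remaining = 91.07432 mL × 168 mcg/mL = 15300.49 mcg = 15.30049 mg

15.3 mg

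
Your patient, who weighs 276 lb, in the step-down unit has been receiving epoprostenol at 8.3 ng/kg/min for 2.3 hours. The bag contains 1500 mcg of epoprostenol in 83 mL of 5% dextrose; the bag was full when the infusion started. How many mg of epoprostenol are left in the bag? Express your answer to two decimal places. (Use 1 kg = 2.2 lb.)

1.36 mg

Weight = 276 lb ÷ 2.2 lb/kg = 125.4545 kg
Dose = 8.3 ng/kg/min × 125.4545 kg = 1041.273 ng/min
1041.273 ng/min × 60 min/hr = 62476.36 ng/hr
Concentration = 1500 mcg ÷ 83 mL = 18.07229 mcg/mL = 18072.29 ng/mL
Rate = 62476.36 ng/hr ÷ 18072.29 ng/mL = 3.457025 mL/hr
Volume infused = 3.457025 mL/hr × 2.3 hr = 7.951159 mL
Volume remaining = 83 − 7.951159 = 75.04884 mL
Drug remaining = 75.04884 mL × 18072.29 ng/mL = 1356304 ng = 1.356304 mg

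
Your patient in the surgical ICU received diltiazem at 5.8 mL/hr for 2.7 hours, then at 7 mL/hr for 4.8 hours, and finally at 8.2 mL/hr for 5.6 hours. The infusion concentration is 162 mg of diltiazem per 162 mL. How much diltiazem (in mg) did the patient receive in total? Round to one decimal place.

Concentration = 162 mg ÷ 162 mL = 1 mg/mL
Stage 1: 5.8 mL/hr × 2.7 hr = 15.66 mL → 15.66 mL × 1 mg/mL = 15.66 mg
Stage 2: 7 mL/hr × 4.8 hr = 33.6 mL → 33.6 mL × 1 mg/mL = 33.6 mg
Stage 3: 8.2 mL/hr × 5.6 hr = 45.92 mL → 45.92 mL × 1 mg/mL = 45.92 mg
Total = 15.66 + 33.6 + 45.92 = 95.18 mg

95.2 mg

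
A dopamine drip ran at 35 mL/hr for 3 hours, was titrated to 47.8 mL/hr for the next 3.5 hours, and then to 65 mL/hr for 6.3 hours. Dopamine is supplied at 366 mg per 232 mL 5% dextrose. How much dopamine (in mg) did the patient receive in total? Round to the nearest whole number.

Concentration = 366 mg ÷ 232 mL = 1.577586 mg/mL
Stage 1: 35 mL/hr × 3 hr = 105 mL → 105 mL × 1.577586 mg/mL = 165.6466 mg
Stage 2: 47.8 mL/hr × 3.5 hr = 167.3 mL → 167.3 mL × 1.577586 mg/mL = 263.9302 mg
Stage 3: 65 mL/hr × 6.3 hr = 409.5 mL → 409.5 mL × 1.577586 mg/mL = 646.0216 mg
Total = 165.6466 + 263.9302 + 646.0216 = 1075.598 mg

1076 mg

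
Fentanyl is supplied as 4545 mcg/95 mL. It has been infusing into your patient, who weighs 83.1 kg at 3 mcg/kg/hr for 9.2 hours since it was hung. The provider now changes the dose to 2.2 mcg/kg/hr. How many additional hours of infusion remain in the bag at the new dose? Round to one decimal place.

Initial rate:
Dose = 3 mcg/kg/hr × 83.1 kg = 249.3 mcg/hr
Concentration = 4545 mcg ÷ 95 mL = 47.84211 mcg/mL
Rate = 249.3 mcg/hr ÷ 47.84211 mcg/mL = 5.210891 mL/hr
Volume infused so far = 5.210891 mL/hr × 9.2 hr = 47.9402 mL
Volume remaining = 95 − 47.9402 = 47.0598 mL
New rate:
Dose = 2.2 mcg/kg/hr × 83.1 kg = 182.82 mcg/hr
Rate = 182.82 mcg/hr ÷ 47.84211 mcg/mL = 3.82132 mL/hr
Time remaining = 47.0598 mL ÷ 3.82132 mL/hr = 12.31506 hr

12.3 hours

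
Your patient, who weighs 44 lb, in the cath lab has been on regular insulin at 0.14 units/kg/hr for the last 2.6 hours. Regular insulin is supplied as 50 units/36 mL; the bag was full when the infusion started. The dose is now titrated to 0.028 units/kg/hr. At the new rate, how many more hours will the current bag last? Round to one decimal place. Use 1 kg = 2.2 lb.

Initial rate:
Weight = 44 lb ÷ 2.2 lb/kg = 20 kg
Dose = 0.14 units/kg/hr × 20 kg = 2.8 units/hr
Concentration = 50 units ÷ 36 mL = 1.388889 units/mL
Rate = 2.8 units/hr ÷ 1.388889 units/mL = 2.016 mL/hr
Volume infused so far = 2.016 mL/hr × 2.6 hr = 5.2416 mL
Volume remaining = 36 − 5.2416 = 30.7584 mL
New rate:
Dose = 0.028 units/kg/hr × 20 kg = 0.56 units/hr
Rate = 0.56 units/hr ÷ 1.388889 units/mL = 0.4032 mL/hr
Time remaining = 30.7584 mL ÷ 0.4032 mL/hr = 76.28571 hr

76.3 hours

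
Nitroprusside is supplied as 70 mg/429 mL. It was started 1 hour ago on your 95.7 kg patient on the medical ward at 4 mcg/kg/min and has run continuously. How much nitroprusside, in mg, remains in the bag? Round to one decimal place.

Dose = 4 mcg/kg/min × 95.7 kg = 382.8 mcg/min
382.8 mcg/min × 60 min/hr = 22968 mcg/hr
Concentration = 70 mg ÷ 429 mL = 0.1631702 mg/mL = 163.1702 mcg/mL
Rate = 22968 mcg/hr ÷ 163.1702 mcg/mL = 140.761 mL/hr
Volume infused = 140.761 mL/hr × 1 hr = 140.761 mL
Volume remaining = 429 − 140.761 = 288.239 mL
Drug remaining = 288.239 mL × 163.1702 mcg/mL = 47032 mcg = 47.032 mg

47.0 mg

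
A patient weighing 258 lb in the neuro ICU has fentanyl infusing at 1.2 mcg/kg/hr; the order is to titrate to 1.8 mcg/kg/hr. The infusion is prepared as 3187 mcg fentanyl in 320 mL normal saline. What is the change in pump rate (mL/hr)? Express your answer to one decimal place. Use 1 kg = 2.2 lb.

At the current dose:
Weight = 258 lb ÷ 2.2 lb/kg = 117.2727 kg
Dose = 1.2 mcg/kg/hr × 117.2727 kg = 140.7273 mcg/hr
Concentration = 3187 mcg ÷ 320 mL = 9.959375 mcg/mL
Rate = 140.7273 mcg/hr ÷ 9.959375 mcg/mL = 14.13013 mL/hr
At the new dose:
Dose = 1.8 mcg/kg/hr × 117.2727 kg = 211.0909 mcg/hr
Rate = 211.0909 mcg/hr ÷ 9.959375 mcg/mL = 21.1952 mL/hr
Change = 21.1952 − 14.13013 = 7.065065 mL/hr → 7.065065 mL/hr increase

7.1 mL/hr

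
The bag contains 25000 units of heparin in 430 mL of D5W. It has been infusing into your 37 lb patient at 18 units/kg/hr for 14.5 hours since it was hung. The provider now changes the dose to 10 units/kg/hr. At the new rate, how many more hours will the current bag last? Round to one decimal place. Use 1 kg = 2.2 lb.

122.5 hours

Initial rate:
Weight = 37 lb ÷ 2.2 lb/kg = 16.81818 kg
Dose = 18 units/kg/hr × 16.81818 kg = 302.7273 units/hr
Concentration = 25000 units ÷ 430 mL = 58.13953 units/mL
Rate = 302.7273 units/hr ÷ 58.13953 units/mL = 5.206909 mL/hr
Volume infused so far = 5.206909 mL/hr × 14.5 hr = 75.50018 mL
Volume remaining = 430 − 75.50018 = 354.4998 mL
New rate:
Dose = 10 units/kg/hr × 16.81818 kg = 168.1818 units/hr
Rate = 168.1818 units/hr ÷ 58.13953 units/mL = 2.892727 mL/hr
Time remaining = 354.4998 mL ÷ 2.892727 mL/hr = 122.5486 hr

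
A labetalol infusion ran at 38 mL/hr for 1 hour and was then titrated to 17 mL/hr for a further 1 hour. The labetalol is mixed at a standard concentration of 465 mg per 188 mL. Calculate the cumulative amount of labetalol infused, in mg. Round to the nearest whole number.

136 mg

Concentration = 465 mg ÷ 188 mL = 2.473404 mg/mL
Stage 1: 38 mL/hr × 1 hr = 38 mL → 38 mL × 2.473404 mg/mL = 93.98936 mg
Stage 2: 17 mL/hr × 1 hr = 17 mL → 17 mL × 2.473404 mg/mL = 42.04787 mg
Total = 93.98936 + 42.04787 = 136.0372 mg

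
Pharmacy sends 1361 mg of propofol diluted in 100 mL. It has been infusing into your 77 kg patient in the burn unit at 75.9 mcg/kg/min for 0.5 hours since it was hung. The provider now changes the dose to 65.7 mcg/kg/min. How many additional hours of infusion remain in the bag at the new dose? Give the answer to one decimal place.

3.9 hours

Initial rate:
Dose = 75.9 mcg/kg/min × 77 kg = 5844.3 mcg/min
5844.3 mcg/min × 60 min/hr = 350658 mcg/hr
Concentration = 1361 mg ÷ 100 mL = 13.61 mg/mL = 13610 mcg/mL
Rate = 350658 mcg/hr ÷ 13610 mcg/mL = 25.76473 mL/hr
Volume infused so far = 25.76473 mL/hr × 0.5 hr = 12.88237 mL
Volume remaining = 100 − 12.88237 = 87.11763 mL
New rate:
Dose = 65.7 mcg/kg/min × 77 kg = 5058.9 mcg/min
5058.9 mcg/min × 60 min/hr = 303534 mcg/hr
Rate = 303534 mcg/hr ÷ 13610 mcg/mL = 22.30228 mL/hr
Time remaining = 87.11763 mL ÷ 22.30228 mL/hr = 3.906221 hr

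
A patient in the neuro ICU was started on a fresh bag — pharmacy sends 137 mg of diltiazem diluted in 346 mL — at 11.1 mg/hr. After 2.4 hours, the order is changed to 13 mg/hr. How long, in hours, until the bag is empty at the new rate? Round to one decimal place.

Initial rate:
Concentration = 137 mg ÷ 346 mL = 0.3959538 mg/mL
Rate = 11.1 mg/hr ÷ 0.3959538 mg/mL = 28.03358 mL/hr
Volume infused so far = 28.03358 mL/hr × 2.4 hr = 67.28058 mL
Volume remaining = 346 − 67.28058 = 278.7194 mL
New rate:
Rate = 13 mg/hr ÷ 0.3959538 mg/mL = 32.83212 mL/hr
Time remaining = 278.7194 mL ÷ 32.83212 mL/hr = 8.489231 hr

8.5 hours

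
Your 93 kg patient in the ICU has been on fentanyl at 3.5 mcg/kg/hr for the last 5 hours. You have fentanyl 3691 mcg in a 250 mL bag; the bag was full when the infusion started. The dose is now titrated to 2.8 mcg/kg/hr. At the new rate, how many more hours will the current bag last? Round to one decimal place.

Initial rate:
Dose = 3.5 mcg/kg/hr × 93 kg = 325.5 mcg/hr
Concentration = 3691 mcg ÷ 250 mL = 14.764 mcg/mL
Rate = 325.5 mcg/hr ÷ 14.764 mcg/mL = 22.04687 mL/hr
Volume infused so far = 22.04687 mL/hr × 5 hr = 110.2344 mL
Volume remaining = 250 − 110.2344 = 139.7656 mL
New rate:
Dose = 2.8 mcg/kg/hr × 93 kg = 260.4 mcg/hr
Rate = 260.4 mcg/hr ÷ 14.764 mcg/mL = 17.6375 mL/hr
Time remaining = 139.7656 mL ÷ 17.6375 mL/hr = 7.924347 hr

7.9 hours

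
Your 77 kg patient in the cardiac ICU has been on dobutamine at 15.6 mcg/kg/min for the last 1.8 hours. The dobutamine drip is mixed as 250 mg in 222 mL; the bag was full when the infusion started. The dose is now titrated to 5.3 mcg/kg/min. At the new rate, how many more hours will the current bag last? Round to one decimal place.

Initial rate:
Dose = 15.6 mcg/kg/min × 77 kg = 1201.2 mcg/min
1201.2 mcg/min × 60 min/hr = 72072 mcg/hr
Concentration = 250 mg ÷ 222 mL = 1.126126 mg/mL = 1126.126 mcg/mL
Rate = 72072 mcg/hr ÷ 1126.126 mcg/mL = 63.99994 mL/hr
Volume infused so far = 63.99994 mL/hr × 1.8 hr = 115.1999 mL
Volume remaining = 222 − 115.1999 = 106.8001 mL
New rate:
Dose = 5.3 mcg/kg/min × 77 kg = 408.1 mcg/min
408.1 mcg/min × 60 min/hr = 24486 mcg/hr
Rate = 24486 mcg/hr ÷ 1126.126 mcg/mL = 21.74357 mL/hr
Time remaining = 106.8001 mL ÷ 21.74357 mL/hr = 4.911803 hr

4.9 hours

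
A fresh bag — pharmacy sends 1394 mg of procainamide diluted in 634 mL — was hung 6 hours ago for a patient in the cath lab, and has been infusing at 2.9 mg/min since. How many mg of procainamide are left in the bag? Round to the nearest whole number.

2.9 mg/min × 60 min/hr = 174 mg/hr
Concentration = 1394 mg ÷ 634 mL = 2.198738 mg/mL
Rate = 174 mg/hr ÷ 2.198738 mg/mL = 79.1363 mL/hr
Volume infused = 79.1363 mL/hr × 6 hr = 474.8178 mL
Volume remaining = 634 − 474.8178 = 159.1822 mL
Drug remaining = 159.1822 mL × 2.198738 mg/mL = 350 mg

350 mg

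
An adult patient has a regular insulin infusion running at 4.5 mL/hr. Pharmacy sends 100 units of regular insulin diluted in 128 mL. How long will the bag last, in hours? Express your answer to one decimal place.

28.4 hours

Duration = 128 mL ÷ 4.5 mL/hr = 28.44444 hr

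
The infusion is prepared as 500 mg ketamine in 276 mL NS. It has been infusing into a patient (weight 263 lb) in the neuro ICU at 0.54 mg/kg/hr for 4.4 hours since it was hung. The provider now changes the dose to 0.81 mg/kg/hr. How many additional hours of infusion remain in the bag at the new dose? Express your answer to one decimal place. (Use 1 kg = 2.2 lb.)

2.2 hours

Initial rate:
Weight = 263 lb ÷ 2.2 lb/kg = 119.5455 kg
Dose = 0.54 mg/kg/hr × 119.5455 kg = 64.55455 mg/hr
Concentration = 500 mg ÷ 276 mL = 1.811594 mg/mL
Rate = 64.55455 mg/hr ÷ 1.811594 mg/mL = 35.63411 mL/hr
Volume infused so far = 35.63411 mL/hr × 4.4 hr = 156.7901 mL
Volume remaining = 276 − 156.7901 = 119.2099 mL
New rate:
Dose = 0.81 mg/kg/hr × 119.5455 kg = 96.83182 mg/hr
Rate = 96.83182 mg/hr ÷ 1.811594 mg/mL = 53.45116 mL/hr
Time remaining = 119.2099 mL ÷ 53.45116 mL/hr = 2.230259 hr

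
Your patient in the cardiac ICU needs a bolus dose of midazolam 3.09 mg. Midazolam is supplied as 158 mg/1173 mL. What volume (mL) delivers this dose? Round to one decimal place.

Concentration = 158 mg ÷ 1173 mL = 0.1346974 mg/mL
Volume = 3.09 mg ÷ 0.1346974 mg/mL = 22.94032 mL

22.9 mL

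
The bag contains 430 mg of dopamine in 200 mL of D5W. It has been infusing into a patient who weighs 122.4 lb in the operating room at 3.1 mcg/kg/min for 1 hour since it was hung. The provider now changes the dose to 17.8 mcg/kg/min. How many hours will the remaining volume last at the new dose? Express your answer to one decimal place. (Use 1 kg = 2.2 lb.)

7.1 hours

Initial rate:
Weight = 122.4 lb ÷ 2.2 lb/kg = 55.63636 kg
Dose = 3.1 mcg/kg/min × 55.63636 kg = 172.4727 mcg/min
172.4727 mcg/min × 60 min/hr = 10348.36 mcg/hr
Concentration = 430 mg ÷ 200 mL = 2.15 mg/mL = 2150 mcg/mL
Rate = 10348.36 mcg/hr ÷ 2150 mcg/mL = 4.813192 mL/hr
Volume infused so far = 4.813192 mL/hr × 1 hr = 4.813192 mL
Volume remaining = 200 − 4.813192 = 195.1868 mL
New rate:
Dose = 17.8 mcg/kg/min × 55.63636 kg = 990.3273 mcg/min
990.3273 mcg/min × 60 min/hr = 59419.64 mcg/hr
Rate = 59419.64 mcg/hr ÷ 2150 mcg/mL = 27.63704 mL/hr
Time remaining = 195.1868 mL ÷ 27.63704 mL/hr = 7.062508 hr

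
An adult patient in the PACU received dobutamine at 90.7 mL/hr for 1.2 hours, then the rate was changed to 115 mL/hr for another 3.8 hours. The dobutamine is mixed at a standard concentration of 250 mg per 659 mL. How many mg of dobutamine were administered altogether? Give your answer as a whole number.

207 mg

Concentration = 250 mg ÷ 659 mL = 0.3793627 mg/mL
Stage 1: 90.7 mL/hr × 1.2 hr = 108.84 mL → 108.84 mL × 0.3793627 mg/mL = 41.28983 mg
Stage 2: 115 mL/hr × 3.8 hr = 437 mL → 437 mL × 0.3793627 mg/mL = 165.7815 mg
Total = 41.28983 + 165.7815 = 207.0713 mg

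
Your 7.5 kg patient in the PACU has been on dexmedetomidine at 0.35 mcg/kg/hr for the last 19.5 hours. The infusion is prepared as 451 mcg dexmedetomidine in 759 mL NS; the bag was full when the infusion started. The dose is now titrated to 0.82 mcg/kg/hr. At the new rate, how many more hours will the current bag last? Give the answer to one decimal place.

Initial rate:
Dose = 0.35 mcg/kg/hr × 7.5 kg = 2.625 mcg/hr
Concentration = 451 mcg ÷ 759 mL = 0.5942029 mcg/mL
Rate = 2.625 mcg/hr ÷ 0.5942029 mcg/mL = 4.417683 mL/hr
Volume infused so far = 4.417683 mL/hr × 19.5 hr = 86.14482 mL
Volume remaining = 759 − 86.14482 = 672.8552 mL
New rate:
Dose = 0.82 mcg/kg/hr × 7.5 kg = 6.15 mcg/hr
Rate = 6.15 mcg/hr ÷ 0.5942029 mcg/mL = 10.35 mL/hr
Time remaining = 672.8552 mL ÷ 10.35 mL/hr = 65.01016 hr

65.0 hours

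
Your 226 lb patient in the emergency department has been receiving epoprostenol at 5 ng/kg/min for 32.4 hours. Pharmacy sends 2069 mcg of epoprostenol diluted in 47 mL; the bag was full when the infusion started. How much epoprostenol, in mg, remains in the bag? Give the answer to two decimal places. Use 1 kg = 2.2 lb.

1.07 mg

Weight = 226 lb ÷ 2.2 lb/kg = 102.7273 kg
Dose = 5 ng/kg/min × 102.7273 kg = 513.6364 ng/min
513.6364 ng/min × 60 min/hr = 30818.18 ng/hr
Concentration = 2069 mcg ÷ 47 mL = 44.02128 mcg/mL = 44021.28 ng/mL
Rate = 30818.18 ng/hr ÷ 44021.28 ng/mL = 0.7000747 mL/hr
Volume infused = 0.7000747 mL/hr × 32.4 hr = 22.68242 mL
Volume remaining = 47 − 22.68242 = 24.31758 mL
Drug remaining = 24.31758 mL × 44021.28 ng/mL = 1070491 ng = 1.070491 mg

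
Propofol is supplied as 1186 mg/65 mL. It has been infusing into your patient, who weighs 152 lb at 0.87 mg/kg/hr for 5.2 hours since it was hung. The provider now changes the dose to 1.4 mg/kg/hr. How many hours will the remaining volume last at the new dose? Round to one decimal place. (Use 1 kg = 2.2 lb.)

Initial rate:
Weight = 152 lb ÷ 2.2 lb/kg = 69.09091 kg
Dose = 0.87 mg/kg/hr × 69.09091 kg = 60.10909 mg/hr
Concentration = 1186 mg ÷ 65 mL = 18.24615 mg/mL
Rate = 60.10909 mg/hr ÷ 18.24615 mg/mL = 3.294343 mL/hr
Volume infused so far = 3.294343 mL/hr × 5.2 hr = 17.13058 mL
Volume remaining = 65 − 17.13058 = 47.86942 mL
New rate:
Dose = 1.4 mg/kg/hr × 69.09091 kg = 96.72727 mg/hr
Rate = 96.72727 mg/hr ÷ 18.24615 mg/mL = 5.301242 mL/hr
Time remaining = 47.86942 mL ÷ 5.301242 mL/hr = 9.02985 hr

9.0 hours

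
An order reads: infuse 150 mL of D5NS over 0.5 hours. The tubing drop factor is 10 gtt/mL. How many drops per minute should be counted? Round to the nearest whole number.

50 gtt/min

150 mL ÷ (0.5 hr × 60 = 30 min) = 5 mL/min
5 mL/min × 10 gtt/mL = 50 gtt/min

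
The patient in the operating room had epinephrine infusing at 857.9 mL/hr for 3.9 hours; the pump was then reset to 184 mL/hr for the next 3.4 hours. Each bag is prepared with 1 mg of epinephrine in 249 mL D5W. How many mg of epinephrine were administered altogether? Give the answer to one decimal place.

Concentration = 1 mg ÷ 249 mL = 0.004016064 mg/mL
Stage 1: 857.9 mL/hr × 3.9 hr = 3345.81 mL → 3345.81 mL × 0.004016064 mg/mL = 13.43699 mg
Stage 2: 184 mL/hr × 3.4 hr = 625.6 mL → 625.6 mL × 0.004016064 mg/mL = 2.51245 mg
Total = 13.43699 + 2.51245 = 15.94944 mg

15.9 mg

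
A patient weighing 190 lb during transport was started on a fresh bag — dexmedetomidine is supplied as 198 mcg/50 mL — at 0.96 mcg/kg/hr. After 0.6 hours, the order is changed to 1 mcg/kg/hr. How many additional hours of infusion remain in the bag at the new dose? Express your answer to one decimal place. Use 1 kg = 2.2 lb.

Initial rate:
Weight = 190 lb ÷ 2.2 lb/kg = 86.36364 kg
Dose = 0.96 mcg/kg/hr × 86.36364 kg = 82.90909 mcg/hr
Concentration = 198 mcg ÷ 50 mL = 3.96 mcg/mL
Rate = 82.90909 mcg/hr ÷ 3.96 mcg/mL = 20.93664 mL/hr
Volume infused so far = 20.93664 mL/hr × 0.6 hr = 12.56198 mL
Volume remaining = 50 − 12.56198 = 37.43802 mL
New rate:
Dose = 1 mcg/kg/hr × 86.36364 kg = 86.36364 mcg/hr
Rate = 86.36364 mcg/hr ÷ 3.96 mcg/mL = 21.809 mL/hr
Time remaining = 37.43802 mL ÷ 21.809 mL/hr = 1.716632 hr

1.7 hours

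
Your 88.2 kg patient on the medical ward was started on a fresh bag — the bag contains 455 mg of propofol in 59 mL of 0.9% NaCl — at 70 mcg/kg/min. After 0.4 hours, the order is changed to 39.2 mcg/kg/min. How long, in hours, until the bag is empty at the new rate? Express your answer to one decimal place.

Initial rate:
Dose = 70 mcg/kg/min × 88.2 kg = 6174 mcg/min
6174 mcg/min × 60 min/hr = 370440 mcg/hr
Concentration = 455 mg ÷ 59 mL = 7.711864 mg/mL = 7711.864 mcg/mL
Rate = 370440 mcg/hr ÷ 7711.864 mcg/mL = 48.03508 mL/hr
Volume infused so far = 48.03508 mL/hr × 0.4 hr = 19.21403 mL
Volume remaining = 59 − 19.21403 = 39.78597 mL
New rate:
Dose = 39.2 mcg/kg/min × 88.2 kg = 3457.44 mcg/min
3457.44 mcg/min × 60 min/hr = 207446.4 mcg/hr
Rate = 207446.4 mcg/hr ÷ 7711.864 mcg/mL = 26.89964 mL/hr
Time remaining = 39.78597 mL ÷ 26.89964 mL/hr = 1.479052 hr

1.5 hours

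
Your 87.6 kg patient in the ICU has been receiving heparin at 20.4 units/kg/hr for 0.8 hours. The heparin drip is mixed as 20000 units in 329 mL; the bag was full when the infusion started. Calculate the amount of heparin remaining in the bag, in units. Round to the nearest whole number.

Dose = 20.4 units/kg/hr × 87.6 kg = 1787.04 units/hr
Concentration = 20000 units ÷ 329 mL = 60.79027 units/mL
Rate = 1787.04 units/hr ÷ 60.79027 units/mL = 29.39681 mL/hr
Volume infused = 29.39681 mL/hr × 0.8 hr = 23.51745 mL
Volume remaining = 329 − 23.51745 = 305.4826 mL
Drug remaining = 305.4826 mL × 60.79027 units/mL = 18570.37 units

18570 units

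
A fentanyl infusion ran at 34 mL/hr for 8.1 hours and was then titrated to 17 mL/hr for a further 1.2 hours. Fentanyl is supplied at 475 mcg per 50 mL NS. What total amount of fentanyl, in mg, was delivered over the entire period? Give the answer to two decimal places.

2.81 mg

Concentration = 475 mcg ÷ 50 mL = 9.5 mcg/mL
Stage 1: 34 mL/hr × 8.1 hr = 275.4 mL → 275.4 mL × 9.5 mcg/mL = 2616.3 mcg
Stage 2: 17 mL/hr × 1.2 hr = 20.4 mL → 20.4 mL × 9.5 mcg/mL = 193.8 mcg
Total = 2616.3 + 193.8 = 2810.1 mcg = 2.8101 mg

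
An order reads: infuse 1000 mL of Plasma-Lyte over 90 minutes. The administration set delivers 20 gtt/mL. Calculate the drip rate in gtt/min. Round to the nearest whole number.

222 gtt/min

1000 mL ÷ (90 min) = 11.11111 mL/min
11.11111 mL/min × 20 gtt/mL = 222.2222 gtt/min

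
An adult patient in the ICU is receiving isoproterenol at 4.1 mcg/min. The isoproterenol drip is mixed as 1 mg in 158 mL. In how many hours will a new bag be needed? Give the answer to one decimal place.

4.1 mcg/min × 60 min/hr = 246 mcg/hr
Concentration = 1 mg ÷ 158 mL = 0.006329114 mg/mL = 6.329114 mcg/mL
Rate = 246 mcg/hr ÷ 6.329114 mcg/mL = 38.868 mL/hr
Duration = 158 mL ÷ 38.868 mL/hr = 4.065041 hr

4.1 hours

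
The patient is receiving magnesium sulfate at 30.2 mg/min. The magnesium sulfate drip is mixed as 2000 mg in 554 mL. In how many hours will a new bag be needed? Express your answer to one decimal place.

30.2 mg/min × 60 min/hr = 1812 mg/hr
Concentration = 2000 mg ÷ 554 mL = 3.610108 mg/mL
Rate = 1812 mg/hr ÷ 3.610108 mg/mL = 501.924 mL/hr
Duration = 554 mL ÷ 501.924 mL/hr = 1.103753 hr

1.1 hours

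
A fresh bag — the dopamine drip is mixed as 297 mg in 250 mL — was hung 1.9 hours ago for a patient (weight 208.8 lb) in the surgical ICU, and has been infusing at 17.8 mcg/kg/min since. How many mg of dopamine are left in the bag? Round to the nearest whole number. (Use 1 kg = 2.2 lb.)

Weight = 208.8 lb ÷ 2.2 lb/kg = 94.90909 kg
Dose = 17.8 mcg/kg/min × 94.90909 kg = 1689.382 mcg/min
1689.382 mcg/min × 60 min/hr = 101362.9 mcg/hr
Concentration = 297 mg ÷ 250 mL = 1.188 mg/mL = 1188 mcg/mL
Rate = 101362.9 mcg/hr ÷ 1188 mcg/mL = 85.32231 mL/hr
Volume infused = 85.32231 mL/hr × 1.9 hr = 162.1124 mL
Volume remaining = 250 − 162.1124 = 87.8876 mL
Drug remaining = 87.8876 mL × 1188 mcg/mL = 104410.5 mcg = 104.4105 mg

104 mg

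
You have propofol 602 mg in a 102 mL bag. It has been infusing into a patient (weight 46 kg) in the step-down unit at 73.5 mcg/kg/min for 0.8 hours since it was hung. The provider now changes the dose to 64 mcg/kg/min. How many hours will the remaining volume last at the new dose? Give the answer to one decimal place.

2.5 hours

Initial rate:
Dose = 73.5 mcg/kg/min × 46 kg = 3381 mcg/min
3381 mcg/min × 60 min/hr = 202860 mcg/hr
Concentration = 602 mg ÷ 102 mL = 5.901961 mg/mL = 5901.961 mcg/mL
Rate = 202860 mcg/hr ÷ 5901.961 mcg/mL = 34.37163 mL/hr
Volume infused so far = 34.37163 mL/hr × 0.8 hr = 27.4973 mL
Volume remaining = 102 − 27.4973 = 74.5027 mL
New rate:
Dose = 64 mcg/kg/min × 46 kg = 2944 mcg/min
2944 mcg/min × 60 min/hr = 176640 mcg/hr
Rate = 176640 mcg/hr ÷ 5901.961 mcg/mL = 29.92904 mL/hr
Time remaining = 74.5027 mL ÷ 29.92904 mL/hr = 2.489312 hr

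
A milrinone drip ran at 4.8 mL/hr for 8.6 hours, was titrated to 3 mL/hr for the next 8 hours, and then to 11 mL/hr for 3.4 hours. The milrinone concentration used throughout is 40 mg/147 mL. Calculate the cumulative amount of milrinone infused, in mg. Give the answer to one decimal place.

27.9 mg

Concentration = 40 mg ÷ 147 mL = 0.2721088 mg/mL
Stage 1: 4.8 mL/hr × 8.6 hr = 41.28 mL → 41.28 mL × 0.2721088 mg/mL = 11.23265 mg
Stage 2: 3 mL/hr × 8 hr = 24 mL → 24 mL × 0.2721088 mg/mL = 6.530612 mg
Stage 3: 11 mL/hr × 3.4 hr = 37.4 mL → 37.4 mL × 0.2721088 mg/mL = 10.17687 mg
Total = 11.23265 + 6.530612 + 10.17687 = 27.94014 mg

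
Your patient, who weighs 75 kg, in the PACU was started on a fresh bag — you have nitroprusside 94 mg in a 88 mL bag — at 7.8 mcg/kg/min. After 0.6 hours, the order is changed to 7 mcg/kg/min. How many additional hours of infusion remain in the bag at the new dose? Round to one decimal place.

2.3 hours

Initial rate:
Dose = 7.8 mcg/kg/min × 75 kg = 585 mcg/min
585 mcg/min × 60 min/hr = 35100 mcg/hr
Concentration = 94 mg ÷ 88 mL = 1.068182 mg/mL = 1068.182 mcg/mL
Rate = 35100 mcg/hr ÷ 1068.182 mcg/mL = 32.85957 mL/hr
Volume infused so far = 32.85957 mL/hr × 0.6 hr = 19.71574 mL
Volume remaining = 88 − 19.71574 = 68.28426 mL
New rate:
Dose = 7 mcg/kg/min × 75 kg = 525 mcg/min
525 mcg/min × 60 min/hr = 31500 mcg/hr
Rate = 31500 mcg/hr ÷ 1068.182 mcg/mL = 29.48936 mL/hr
Time remaining = 68.28426 mL ÷ 29.48936 mL/hr = 2.315556 hr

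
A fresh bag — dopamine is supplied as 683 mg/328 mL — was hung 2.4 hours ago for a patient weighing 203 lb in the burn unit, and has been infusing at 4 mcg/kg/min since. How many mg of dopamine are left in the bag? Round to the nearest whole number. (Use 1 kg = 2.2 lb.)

630 mg

Weight = 203 lb ÷ 2.2 lb/kg = 92.27273 kg
Dose = 4 mcg/kg/min × 92.27273 kg = 369.0909 mcg/min
369.0909 mcg/min × 60 min/hr = 22145.45 mcg/hr
Concentration = 683 mg ÷ 328 mL = 2.082317 mg/mL = 2082.317 mcg/mL
Rate = 22145.45 mcg/hr ÷ 2082.317 mcg/mL = 10.63501 mL/hr
Volume infused = 10.63501 mL/hr × 2.4 hr = 25.52401 mL
Volume remaining = 328 − 25.52401 = 302.476 mL
Drug remaining = 302.476 mL × 2082.317 mcg/mL = 629850.9 mcg = 629.8509 mg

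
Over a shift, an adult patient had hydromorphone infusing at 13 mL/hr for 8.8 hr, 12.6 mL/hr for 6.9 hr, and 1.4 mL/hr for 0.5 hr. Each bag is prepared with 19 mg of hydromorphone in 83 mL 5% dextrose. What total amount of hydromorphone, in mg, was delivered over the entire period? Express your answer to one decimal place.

Concentration = 19 mg ÷ 83 mL = 0.2289157 mg/mL
Stage 1: 13 mL/hr × 8.8 hr = 114.4 mL → 114.4 mL × 0.2289157 mg/mL = 26.18795 mg
Stage 2: 12.6 mL/hr × 6.9 hr = 86.94 mL → 86.94 mL × 0.2289157 mg/mL = 19.90193 mg
Stage 3: 1.4 mL/hr × 0.5 hr = 0.7 mL → 0.7 mL × 0.2289157 mg/mL = 0.160241 mg
Total = 26.18795 + 19.90193 + 0.160241 = 46.25012 mg

46.3 mg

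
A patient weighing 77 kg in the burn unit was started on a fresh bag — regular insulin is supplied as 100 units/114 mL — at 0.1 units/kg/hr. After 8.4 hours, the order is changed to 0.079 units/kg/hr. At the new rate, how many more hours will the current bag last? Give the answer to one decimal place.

5.8 hours

Initial rate:
Dose = 0.1 units/kg/hr × 77 kg = 7.7 units/hr
Concentration = 100 units ÷ 114 mL = 0.877193 units/mL
Rate = 7.7 units/hr ÷ 0.877193 units/mL = 8.778 mL/hr
Volume infused so far = 8.778 mL/hr × 8.4 hr = 73.7352 mL
Volume remaining = 114 − 73.7352 = 40.2648 mL
New rate:
Dose = 0.079 units/kg/hr × 77 kg = 6.083 units/hr
Rate = 6.083 units/hr ÷ 0.877193 units/mL = 6.93462 mL/hr
Time remaining = 40.2648 mL ÷ 6.93462 mL/hr = 5.806346 hr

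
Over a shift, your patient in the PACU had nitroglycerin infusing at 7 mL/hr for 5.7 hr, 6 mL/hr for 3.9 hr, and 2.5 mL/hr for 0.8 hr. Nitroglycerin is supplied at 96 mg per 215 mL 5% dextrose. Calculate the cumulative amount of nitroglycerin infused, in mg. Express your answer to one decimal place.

Concentration = 96 mg ÷ 215 mL = 0.4465116 mg/mL
Stage 1: 7 mL/hr × 5.7 hr = 39.9 mL → 39.9 mL × 0.4465116 mg/mL = 17.81581 mg
Stage 2: 6 mL/hr × 3.9 hr = 23.4 mL → 23.4 mL × 0.4465116 mg/mL = 10.44837 mg
Stage 3: 2.5 mL/hr × 0.8 hr = 2 mL → 2 mL × 0.4465116 mg/mL = 0.8930233 mg
Total = 17.81581 + 10.44837 + 0.8930233 = 29.15721 mg

29.2 mg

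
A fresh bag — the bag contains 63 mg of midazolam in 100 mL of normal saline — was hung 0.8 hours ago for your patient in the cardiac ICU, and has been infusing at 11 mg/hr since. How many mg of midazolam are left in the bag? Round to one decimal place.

Concentration = 63 mg ÷ 100 mL = 0.63 mg/mL
Rate = 11 mg/hr ÷ 0.63 mg/mL = 17.46032 mL/hr
Volume infused = 17.46032 mL/hr × 0.8 hr = 13.96825 mL
Volume remaining = 100 − 13.96825 = 86.03175 mL
Drug remaining = 86.03175 mL × 0.63 mg/mL = 54.2 mg

54.2 mg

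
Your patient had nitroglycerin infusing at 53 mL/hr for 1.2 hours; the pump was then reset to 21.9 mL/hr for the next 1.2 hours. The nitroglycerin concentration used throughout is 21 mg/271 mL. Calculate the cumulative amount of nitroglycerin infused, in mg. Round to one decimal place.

Concentration = 21 mg ÷ 271 mL = 0.07749077 mg/mL
Stage 1: 53 mL/hr × 1.2 hr = 63.6 mL → 63.6 mL × 0.07749077 mg/mL = 4.928413 mg
Stage 2: 21.9 mL/hr × 1.2 hr = 26.28 mL → 26.28 mL × 0.07749077 mg/mL = 2.036458 mg
Total = 4.928413 + 2.036458 = 6.964871 mg

7.0 mg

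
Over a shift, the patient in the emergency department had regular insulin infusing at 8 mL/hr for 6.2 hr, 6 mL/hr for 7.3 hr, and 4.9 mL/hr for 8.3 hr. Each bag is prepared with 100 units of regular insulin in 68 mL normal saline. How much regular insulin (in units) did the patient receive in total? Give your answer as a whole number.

197 units

Concentration = 100 units ÷ 68 mL = 1.470588 units/mL
Stage 1: 8 mL/hr × 6.2 hr = 49.6 mL → 49.6 mL × 1.470588 units/mL = 72.94118 units
Stage 2: 6 mL/hr × 7.3 hr = 43.8 mL → 43.8 mL × 1.470588 units/mL = 64.41176 units
Stage 3: 4.9 mL/hr × 8.3 hr = 40.67 mL → 40.67 mL × 1.470588 units/mL = 59.80882 units
Total = 72.94118 + 64.41176 + 59.80882 = 197.1618 units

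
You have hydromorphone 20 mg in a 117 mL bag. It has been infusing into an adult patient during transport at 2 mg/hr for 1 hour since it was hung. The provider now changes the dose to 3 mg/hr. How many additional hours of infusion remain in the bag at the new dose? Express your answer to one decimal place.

Initial rate:
Concentration = 20 mg ÷ 117 mL = 0.1709402 mg/mL
Rate = 2 mg/hr ÷ 0.1709402 mg/mL = 11.7 mL/hr
Volume infused so far = 11.7 mL/hr × 1 hr = 11.7 mL
Volume remaining = 117 − 11.7 = 105.3 mL
New rate:
Rate = 3 mg/hr ÷ 0.1709402 mg/mL = 17.55 mL/hr
Time remaining = 105.3 mL ÷ 17.55 mL/hr = 6 hr

6.0 hours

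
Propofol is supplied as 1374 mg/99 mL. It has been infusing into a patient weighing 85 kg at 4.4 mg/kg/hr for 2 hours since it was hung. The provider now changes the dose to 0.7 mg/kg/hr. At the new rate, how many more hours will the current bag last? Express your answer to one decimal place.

10.5 hours

Initial rate:
Dose = 4.4 mg/kg/hr × 85 kg = 374 mg/hr
Concentration = 1374 mg ÷ 99 mL = 13.87879 mg/mL
Rate = 374 mg/hr ÷ 13.87879 mg/mL = 26.9476 mL/hr
Volume infused so far = 26.9476 mL/hr × 2 hr = 53.8952 mL
Volume remaining = 99 − 53.8952 = 45.1048 mL
New rate:
Dose = 0.7 mg/kg/hr × 85 kg = 59.5 mg/hr
Rate = 59.5 mg/hr ÷ 13.87879 mg/mL = 4.287118 mL/hr
Time remaining = 45.1048 mL ÷ 4.287118 mL/hr = 10.52101 hr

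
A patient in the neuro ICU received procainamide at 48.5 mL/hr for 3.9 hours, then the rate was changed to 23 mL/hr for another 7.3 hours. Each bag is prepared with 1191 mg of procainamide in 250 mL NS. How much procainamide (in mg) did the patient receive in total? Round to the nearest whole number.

Concentration = 1191 mg ÷ 250 mL = 4.764 mg/mL
Stage 1: 48.5 mL/hr × 3.9 hr = 189.15 mL → 189.15 mL × 4.764 mg/mL = 901.1106 mg
Stage 2: 23 mL/hr × 7.3 hr = 167.9 mL → 167.9 mL × 4.764 mg/mL = 799.8756 mg
Total = 901.1106 + 799.8756 = 1700.986 mg

1701 mg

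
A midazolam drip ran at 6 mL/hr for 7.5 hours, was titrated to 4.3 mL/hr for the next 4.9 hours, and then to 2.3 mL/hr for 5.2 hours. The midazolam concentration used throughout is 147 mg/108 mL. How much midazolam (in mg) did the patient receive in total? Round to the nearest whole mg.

106 mg

Concentration = 147 mg ÷ 108 mL = 1.361111 mg/mL
Stage 1: 6 mL/hr × 7.5 hr = 45 mL → 45 mL × 1.361111 mg/mL = 61.25 mg
Stage 2: 4.3 mL/hr × 4.9 hr = 21.07 mL → 21.07 mL × 1.361111 mg/mL = 28.67861 mg
Stage 3: 2.3 mL/hr × 5.2 hr = 11.96 mL → 11.96 mL × 1.361111 mg/mL = 16.27889 mg
Total = 61.25 + 28.67861 + 16.27889 = 106.2075 mg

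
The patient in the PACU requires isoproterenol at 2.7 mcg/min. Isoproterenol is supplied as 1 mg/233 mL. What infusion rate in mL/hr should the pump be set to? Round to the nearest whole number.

2.7 mcg/min × 60 min/hr = 162 mcg/hr
Concentration = 1 mg ÷ 233 mL = 0.004291845 mg/mL = 4.291845 mcg/mL
Rate = 162 mcg/hr ÷ 4.291845 mcg/mL = 37.746 mL/hr

38 mL/hr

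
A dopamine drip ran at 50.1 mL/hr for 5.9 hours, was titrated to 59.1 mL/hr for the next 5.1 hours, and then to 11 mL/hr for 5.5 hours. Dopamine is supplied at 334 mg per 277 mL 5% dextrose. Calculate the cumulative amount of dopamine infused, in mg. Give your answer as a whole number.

793 mg

Concentration = 334 mg ÷ 277 mL = 1.205776 mg/mL
Stage 1: 50.1 mL/hr × 5.9 hr = 295.59 mL → 295.59 mL × 1.205776 mg/mL = 356.4154 mg
Stage 2: 59.1 mL/hr × 5.1 hr = 301.41 mL → 301.41 mL × 1.205776 mg/mL = 363.433 mg
Stage 3: 11 mL/hr × 5.5 hr = 60.5 mL → 60.5 mL × 1.205776 mg/mL = 72.94946 mg
Total = 356.4154 + 363.433 + 72.94946 = 792.7978 mg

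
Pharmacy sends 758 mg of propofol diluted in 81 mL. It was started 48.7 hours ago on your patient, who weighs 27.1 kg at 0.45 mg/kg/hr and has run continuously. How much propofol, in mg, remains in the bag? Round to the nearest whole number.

Dose = 0.45 mg/kg/hr × 27.1 kg = 12.195 mg/hr
Concentration = 758 mg ÷ 81 mL = 9.358025 mg/mL
Rate = 12.195 mg/hr ÷ 9.358025 mg/mL = 1.30316 mL/hr
Volume infused = 1.30316 mL/hr × 48.7 hr = 63.46387 mL
Volume remaining = 81 − 63.46387 = 17.53613 mL
Drug remaining = 17.53613 mL × 9.358025 mg/mL = 164.1035 mg

164 mg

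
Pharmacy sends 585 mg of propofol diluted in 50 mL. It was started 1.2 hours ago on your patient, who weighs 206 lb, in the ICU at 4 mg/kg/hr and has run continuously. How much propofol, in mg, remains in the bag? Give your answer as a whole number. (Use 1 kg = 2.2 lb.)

Weight = 206 lb ÷ 2.2 lb/kg = 93.63636 kg
Dose = 4 mg/kg/hr × 93.63636 kg = 374.5455 mg/hr
Concentration = 585 mg ÷ 50 mL = 11.7 mg/mL
Rate = 374.5455 mg/hr ÷ 11.7 mg/mL = 32.01243 mL/hr
Volume infused = 32.01243 mL/hr × 1.2 hr = 38.41492 mL
Volume remaining = 50 − 38.41492 = 11.58508 mL
Drug remaining = 11.58508 mL × 11.7 mg/mL = 135.5455 mg

136 mg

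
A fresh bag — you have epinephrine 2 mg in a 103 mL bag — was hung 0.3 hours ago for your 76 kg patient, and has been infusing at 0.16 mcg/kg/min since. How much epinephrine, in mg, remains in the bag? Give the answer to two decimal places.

Dose = 0.16 mcg/kg/min × 76 kg = 12.16 mcg/min
12.16 mcg/min × 60 min/hr = 729.6 mcg/hr
Concentration = 2 mg ÷ 103 mL = 0.01941748 mg/mL = 19.41748 mcg/mL
Rate = 729.6 mcg/hr ÷ 19.41748 mcg/mL = 37.5744 mL/hr
Volume infused = 37.5744 mL/hr × 0.3 hr = 11.27232 mL
Volume remaining = 103 − 11.27232 = 91.72768 mL
Drug remaining = 91.72768 mL × 19.41748 mcg/mL = 1781.12 mcg = 1.78112 mg

1.78 mg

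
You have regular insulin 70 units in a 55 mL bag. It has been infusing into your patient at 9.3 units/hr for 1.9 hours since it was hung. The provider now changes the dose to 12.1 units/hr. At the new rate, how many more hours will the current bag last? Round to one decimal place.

4.3 hours

Initial rate:
Concentration = 70 units ÷ 55 mL = 1.272727 units/mL
Rate = 9.3 units/hr ÷ 1.272727 units/mL = 7.307143 mL/hr
Volume infused so far = 7.307143 mL/hr × 1.9 hr = 13.88357 mL
Volume remaining = 55 − 13.88357 = 41.11643 mL
New rate:
Rate = 12.1 units/hr ÷ 1.272727 units/mL = 9.507143 mL/hr
Time remaining = 41.11643 mL ÷ 9.507143 mL/hr = 4.324793 hr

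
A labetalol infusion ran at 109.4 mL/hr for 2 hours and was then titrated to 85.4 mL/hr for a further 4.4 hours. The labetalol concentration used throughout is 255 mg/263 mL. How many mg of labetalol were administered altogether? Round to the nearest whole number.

576 mg

Concentration = 255 mg ÷ 263 mL = 0.9695817 mg/mL
Stage 1: 109.4 mL/hr × 2 hr = 218.8 mL → 218.8 mL × 0.9695817 mg/mL = 212.1445 mg
Stage 2: 85.4 mL/hr × 4.4 hr = 375.76 mL → 375.76 mL × 0.9695817 mg/mL = 364.33 mg
Total = 212.1445 + 364.33 = 576.4745 mg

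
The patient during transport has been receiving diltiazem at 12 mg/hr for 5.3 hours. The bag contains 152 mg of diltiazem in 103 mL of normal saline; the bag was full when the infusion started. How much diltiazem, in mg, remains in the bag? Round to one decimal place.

Concentration = 152 mg ÷ 103 mL = 1.475728 mg/mL
Rate = 12 mg/hr ÷ 1.475728 mg/mL = 8.131579 mL/hr
Volume infused = 8.131579 mL/hr × 5.3 hr = 43.09737 mL
Volume remaining = 103 − 43.09737 = 59.90263 mL
Drug remaining = 59.90263 mL × 1.475728 mg/mL = 88.4 mg

88.4 mg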